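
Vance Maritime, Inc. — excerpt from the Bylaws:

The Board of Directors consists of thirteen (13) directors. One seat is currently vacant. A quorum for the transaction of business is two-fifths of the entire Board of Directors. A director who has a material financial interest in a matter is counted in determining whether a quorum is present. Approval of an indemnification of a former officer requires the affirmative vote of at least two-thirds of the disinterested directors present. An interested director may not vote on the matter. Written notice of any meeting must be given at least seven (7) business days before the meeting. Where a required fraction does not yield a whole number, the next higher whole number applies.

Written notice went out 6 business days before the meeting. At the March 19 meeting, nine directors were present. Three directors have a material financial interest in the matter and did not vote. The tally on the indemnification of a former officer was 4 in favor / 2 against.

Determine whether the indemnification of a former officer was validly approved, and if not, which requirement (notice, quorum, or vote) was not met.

Notice: 6 business days given; 7 required (6 < 7). Not satisfied.
Quorum: 9 present (interested directors count toward quorum); quorum is 6. Satisfied.
Vote: the indemnification of a former officer requires two-thirds of the disinterested directors present (9 − 3 = 6). 2/3 of 6 = 4, so 4 affirmative votes are needed; 4 voted in favor. Satisfied.

Invalid — notice requirement not satisfied.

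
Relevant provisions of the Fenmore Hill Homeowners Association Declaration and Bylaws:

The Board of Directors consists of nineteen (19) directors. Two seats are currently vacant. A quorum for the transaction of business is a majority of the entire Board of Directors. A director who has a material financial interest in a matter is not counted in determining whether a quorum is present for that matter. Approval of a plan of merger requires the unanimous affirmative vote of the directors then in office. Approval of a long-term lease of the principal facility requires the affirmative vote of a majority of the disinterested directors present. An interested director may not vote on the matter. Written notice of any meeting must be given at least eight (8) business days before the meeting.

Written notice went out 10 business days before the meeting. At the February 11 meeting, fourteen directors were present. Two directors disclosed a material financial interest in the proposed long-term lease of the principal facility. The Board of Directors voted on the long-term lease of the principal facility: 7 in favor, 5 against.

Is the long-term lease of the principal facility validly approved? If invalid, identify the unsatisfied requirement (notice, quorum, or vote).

Notice: 10 business days given; 8 required (10 ≥ 8). Satisfied.
Quorum: 14 present, but the 2 interested directors do not count, leaving 12. Quorum is 10. Satisfied.
Vote: the long-term lease of the principal facility requires a majority of the disinterested directors present (14 − 2 = 12). A majority of 12 is 7, so 7 affirmative votes are needed; 7 voted in favor. Satisfied.

Valid — all requirements satisfied.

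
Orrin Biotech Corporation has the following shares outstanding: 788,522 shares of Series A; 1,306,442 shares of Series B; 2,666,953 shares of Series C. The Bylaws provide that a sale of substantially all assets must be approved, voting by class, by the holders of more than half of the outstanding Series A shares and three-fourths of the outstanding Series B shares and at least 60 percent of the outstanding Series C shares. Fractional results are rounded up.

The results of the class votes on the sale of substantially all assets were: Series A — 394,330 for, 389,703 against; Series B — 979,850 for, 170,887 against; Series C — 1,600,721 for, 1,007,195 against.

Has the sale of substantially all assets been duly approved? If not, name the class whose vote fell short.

Series A: a majority of 788522 is 394262; 394,262 required, 394,330 in favor — approved.
Series B: 3/4 of 1306442 = 979831.50, rounded up to 979832; 979,832 required, 979,850 in favor — approved.
Series C: 3/5 of 2666953 = 1600171.80, rounded up to 1600172; 1,600,172 required, 1,600,721 in favor — approved.

Approved — every class gave the required vote.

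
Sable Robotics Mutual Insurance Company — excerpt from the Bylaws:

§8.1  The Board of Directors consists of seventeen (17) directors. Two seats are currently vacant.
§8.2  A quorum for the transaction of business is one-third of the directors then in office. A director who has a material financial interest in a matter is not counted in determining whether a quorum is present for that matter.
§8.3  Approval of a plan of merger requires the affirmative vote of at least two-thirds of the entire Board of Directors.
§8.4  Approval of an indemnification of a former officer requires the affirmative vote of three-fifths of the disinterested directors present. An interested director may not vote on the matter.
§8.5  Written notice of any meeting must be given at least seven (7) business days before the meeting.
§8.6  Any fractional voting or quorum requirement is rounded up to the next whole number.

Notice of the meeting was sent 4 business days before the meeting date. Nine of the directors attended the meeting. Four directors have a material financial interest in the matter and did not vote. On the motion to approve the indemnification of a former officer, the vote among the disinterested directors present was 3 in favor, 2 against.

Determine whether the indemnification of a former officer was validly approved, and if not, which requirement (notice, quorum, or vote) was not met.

Notice: 4 business days given; 7 required (4 < 7). Not satisfied.
Quorum: 9 present, but the 4 interested directors do not count, leaving 5. Quorum is 5. Satisfied.
Vote: the indemnification of a former officer requires three-fifths of the disinterested directors present (9 − 4 = 5). 3/5 of 5 = 3, so 3 affirmative votes are needed; 3 voted in favor. Satisfied.

Invalid — notice requirement not satisfied.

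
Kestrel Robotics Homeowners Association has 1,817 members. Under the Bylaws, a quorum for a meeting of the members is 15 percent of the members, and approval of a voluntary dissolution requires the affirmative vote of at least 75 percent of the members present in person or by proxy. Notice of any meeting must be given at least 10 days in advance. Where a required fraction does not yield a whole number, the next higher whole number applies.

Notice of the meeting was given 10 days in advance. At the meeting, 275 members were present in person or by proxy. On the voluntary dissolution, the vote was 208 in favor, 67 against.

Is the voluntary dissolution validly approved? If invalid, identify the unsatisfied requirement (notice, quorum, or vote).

Notice: 10 days given; 10 required. Satisfied.
Quorum: 15% of 1,817 = 272.55, rounded up to 273; 275 present. Satisfied.
Vote: requires three-fourths of those present (275); 3/4 of 275 = 206.25, rounded up to 207, so 207 needed; 208 in favor. Satisfied.

Valid — all requirements satisfied.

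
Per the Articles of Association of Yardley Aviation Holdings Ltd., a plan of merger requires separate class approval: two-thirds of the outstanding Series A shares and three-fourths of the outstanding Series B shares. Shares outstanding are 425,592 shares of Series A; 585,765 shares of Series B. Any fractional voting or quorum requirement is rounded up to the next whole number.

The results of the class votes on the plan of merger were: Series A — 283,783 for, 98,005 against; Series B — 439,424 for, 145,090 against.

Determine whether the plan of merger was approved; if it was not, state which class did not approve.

Series A: 2/3 of 425592 = 283728; 283,728 required, 283,783 in favor — approved.
Series B: 3/4 of 585765 = 439323.75, rounded up to 439324; 439,324 required, 439,424 in favor — approved.

Approved — every class gave the required vote.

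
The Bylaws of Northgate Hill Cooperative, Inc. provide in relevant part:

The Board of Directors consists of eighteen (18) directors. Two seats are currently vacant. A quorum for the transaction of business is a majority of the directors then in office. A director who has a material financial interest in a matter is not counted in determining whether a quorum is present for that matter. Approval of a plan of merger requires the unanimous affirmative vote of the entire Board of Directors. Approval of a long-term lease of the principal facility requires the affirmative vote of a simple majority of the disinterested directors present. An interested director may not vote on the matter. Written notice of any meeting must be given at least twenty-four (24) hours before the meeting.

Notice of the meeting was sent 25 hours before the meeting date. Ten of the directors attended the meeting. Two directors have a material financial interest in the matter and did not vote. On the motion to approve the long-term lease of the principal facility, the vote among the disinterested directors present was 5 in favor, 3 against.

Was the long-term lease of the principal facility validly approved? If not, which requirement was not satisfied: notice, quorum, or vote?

Notice: 25 hours given; 24 required (25 ≥ 24). Satisfied.
Quorum: 10 present, but the 2 interested directors do not count, leaving 8. Quorum is 9. Not satisfied.
Vote: the long-term lease of the principal facility requires a majority of the disinterested directors present (10 − 2 = 8). A majority of 8 is 5, so 5 affirmative votes are needed; 5 voted in favor. Satisfied. (Moot — without a quorum no business can be validly transacted.)

Invalid — quorum requirement not satisfied.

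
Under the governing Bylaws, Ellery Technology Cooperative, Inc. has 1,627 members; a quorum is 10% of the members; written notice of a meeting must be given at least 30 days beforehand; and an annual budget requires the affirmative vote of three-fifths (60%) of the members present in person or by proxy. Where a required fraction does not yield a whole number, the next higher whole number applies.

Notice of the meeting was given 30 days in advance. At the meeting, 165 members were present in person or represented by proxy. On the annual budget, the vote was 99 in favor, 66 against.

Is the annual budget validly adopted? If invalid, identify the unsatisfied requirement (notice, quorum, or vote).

Valid — all requirements satisfied.

Notice: 30 days given; 30 required. Satisfied.
Quorum: 10% of 1,627 = 162.70, rounded up to 163; 165 present. Satisfied.
Vote: requires three-fifths of those present (165); 3/5 of 165 = 99, so 99 needed; 99 in favor. Satisfied.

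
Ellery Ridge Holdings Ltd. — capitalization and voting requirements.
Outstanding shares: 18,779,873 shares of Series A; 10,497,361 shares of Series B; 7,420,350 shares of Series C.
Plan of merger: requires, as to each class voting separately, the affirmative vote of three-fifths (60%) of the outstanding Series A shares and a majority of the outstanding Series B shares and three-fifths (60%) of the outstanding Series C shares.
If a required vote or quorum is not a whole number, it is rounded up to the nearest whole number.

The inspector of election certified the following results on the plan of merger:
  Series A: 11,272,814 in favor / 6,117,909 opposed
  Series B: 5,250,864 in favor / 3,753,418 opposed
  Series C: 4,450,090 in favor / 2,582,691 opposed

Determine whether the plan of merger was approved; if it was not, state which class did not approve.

Not approved — the Series C shares did not give the required vote.

Series A: 3/5 of 18779873 = 11267923.80, rounded up to 11267924; 11,267,924 required, 11,272,814 in favor — approved.
Series B: a majority of 10497361 is 5248681; 5,248,681 required, 5,250,864 in favor — approved.
Series C: 3/5 of 7420350 = 4452210; 4,452,210 required, 4,450,090 in favor — not approved.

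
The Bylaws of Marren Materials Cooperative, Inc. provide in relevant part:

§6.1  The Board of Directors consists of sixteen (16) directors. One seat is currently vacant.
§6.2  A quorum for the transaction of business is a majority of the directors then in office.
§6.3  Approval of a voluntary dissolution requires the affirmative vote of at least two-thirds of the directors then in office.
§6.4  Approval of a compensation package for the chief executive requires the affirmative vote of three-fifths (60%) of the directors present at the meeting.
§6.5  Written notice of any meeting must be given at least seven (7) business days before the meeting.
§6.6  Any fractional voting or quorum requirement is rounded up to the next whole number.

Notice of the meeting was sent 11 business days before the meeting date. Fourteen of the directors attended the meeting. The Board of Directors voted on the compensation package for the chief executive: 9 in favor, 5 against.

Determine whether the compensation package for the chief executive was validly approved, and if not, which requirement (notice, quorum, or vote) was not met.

Notice: 11 business days given; 7 required (11 ≥ 7). Satisfied.
Quorum: 14 present; quorum is 8. Satisfied.
Vote: the compensation package for the chief executive requires three-fifths of the directors present (14). 3/5 of 14 = 8.40, rounded up to 9, so 9 affirmative votes are needed; 9 voted in favor. Satisfied.

Valid — all requirements satisfied.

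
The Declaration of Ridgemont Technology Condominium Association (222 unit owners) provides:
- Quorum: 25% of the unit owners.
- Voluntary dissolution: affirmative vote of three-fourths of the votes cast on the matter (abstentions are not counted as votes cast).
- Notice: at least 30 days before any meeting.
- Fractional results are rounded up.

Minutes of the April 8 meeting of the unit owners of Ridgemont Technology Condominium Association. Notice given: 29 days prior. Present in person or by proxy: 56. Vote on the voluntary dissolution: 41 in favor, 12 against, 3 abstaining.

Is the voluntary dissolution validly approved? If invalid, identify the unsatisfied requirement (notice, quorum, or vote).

Invalid — notice requirement not satisfied.

Notice: 29 days given; 30 required. Not satisfied.
Quorum: 25% of 222 = 55.50, rounded up to 56; 56 present. Satisfied.
Vote: requires three-fourths of the votes cast (56 − 3 abstaining = 53); 3/4 of 53 = 39.75, rounded up to 40, so 40 needed; 41 in favor. Satisfied.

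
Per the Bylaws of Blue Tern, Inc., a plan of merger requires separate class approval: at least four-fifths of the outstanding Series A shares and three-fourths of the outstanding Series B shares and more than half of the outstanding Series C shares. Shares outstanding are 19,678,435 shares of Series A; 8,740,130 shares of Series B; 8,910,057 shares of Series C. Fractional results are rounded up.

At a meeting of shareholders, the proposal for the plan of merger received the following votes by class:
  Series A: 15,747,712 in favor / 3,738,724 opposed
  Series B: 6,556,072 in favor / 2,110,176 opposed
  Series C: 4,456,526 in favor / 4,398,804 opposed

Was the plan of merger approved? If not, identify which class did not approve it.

Series A: 4/5 of 19678435 = 15742748; 15,742,748 required, 15,747,712 in favor — approved.
Series B: 3/4 of 8740130 = 6555097.50, rounded up to 6555098; 6,555,098 required, 6,556,072 in favor — approved.
Series C: a majority of 8910057 is 4455029; 4,455,029 required, 4,456,526 in favor — approved.

Approved — every class gave the required vote.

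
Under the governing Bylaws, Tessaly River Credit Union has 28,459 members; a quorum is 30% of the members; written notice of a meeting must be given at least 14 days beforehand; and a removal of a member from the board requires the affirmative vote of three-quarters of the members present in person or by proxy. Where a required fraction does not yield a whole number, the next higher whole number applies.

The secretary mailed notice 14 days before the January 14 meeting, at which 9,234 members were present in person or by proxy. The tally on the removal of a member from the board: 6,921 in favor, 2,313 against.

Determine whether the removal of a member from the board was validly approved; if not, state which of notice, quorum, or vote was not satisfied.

Notice: 14 days given; 14 required. Satisfied.
Quorum: 30% of 28,459 = 8,537.70, rounded up to 8,538; 9,234 present. Satisfied.
Vote: requires three-fourths of those present (9,234); 3/4 of 9234 = 6925.50, rounded up to 6926, so 6,926 needed; 6,921 in favor. Not satisfied.

Invalid — vote requirement not satisfied.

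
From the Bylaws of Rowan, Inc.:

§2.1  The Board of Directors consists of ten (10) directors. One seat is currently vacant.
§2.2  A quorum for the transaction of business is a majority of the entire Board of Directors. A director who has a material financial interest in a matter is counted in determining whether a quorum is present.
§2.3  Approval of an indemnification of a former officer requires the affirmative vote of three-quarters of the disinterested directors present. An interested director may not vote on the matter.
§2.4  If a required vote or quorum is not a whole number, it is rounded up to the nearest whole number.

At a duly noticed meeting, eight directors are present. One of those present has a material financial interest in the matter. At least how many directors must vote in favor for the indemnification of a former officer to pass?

The indemnification of a former officer requires three-fourths of the disinterested directors present (8 − 1 = 7).
3/4 of 7 = 5.25, rounded up to 6.

6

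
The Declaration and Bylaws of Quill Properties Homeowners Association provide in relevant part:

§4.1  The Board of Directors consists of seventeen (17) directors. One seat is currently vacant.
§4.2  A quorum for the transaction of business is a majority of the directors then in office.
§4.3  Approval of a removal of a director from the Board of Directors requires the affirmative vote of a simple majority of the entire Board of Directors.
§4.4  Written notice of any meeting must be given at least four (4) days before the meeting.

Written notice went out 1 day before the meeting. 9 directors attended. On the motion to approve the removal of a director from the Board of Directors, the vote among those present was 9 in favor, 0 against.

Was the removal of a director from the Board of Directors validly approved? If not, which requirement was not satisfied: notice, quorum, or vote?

Invalid — notice requirement not satisfied.

Notice: 1 day given; 4 required (1 < 4). Not satisfied.
Quorum: 9 present; quorum is 9. Satisfied.
Vote: the removal of a director from the Board of Directors requires a majority of the entire Board of Directors (17). A majority of 17 is 9, so 9 affirmative votes are needed; 9 voted in favor. Satisfied.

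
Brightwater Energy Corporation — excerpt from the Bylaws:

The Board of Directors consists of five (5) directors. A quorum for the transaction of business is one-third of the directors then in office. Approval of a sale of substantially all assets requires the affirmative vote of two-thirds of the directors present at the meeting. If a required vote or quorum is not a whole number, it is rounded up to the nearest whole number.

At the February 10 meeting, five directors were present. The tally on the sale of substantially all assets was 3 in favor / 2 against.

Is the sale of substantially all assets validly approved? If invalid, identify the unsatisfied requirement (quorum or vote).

Invalid — vote requirement not satisfied.

Quorum: 5 present; quorum is 2. Satisfied.
Vote: the sale of substantially all assets requires two-thirds of the directors present (5). 2/3 of 5 = 3.33, rounded up to 4, so 4 affirmative votes are needed; 3 voted in favor. Not satisfied.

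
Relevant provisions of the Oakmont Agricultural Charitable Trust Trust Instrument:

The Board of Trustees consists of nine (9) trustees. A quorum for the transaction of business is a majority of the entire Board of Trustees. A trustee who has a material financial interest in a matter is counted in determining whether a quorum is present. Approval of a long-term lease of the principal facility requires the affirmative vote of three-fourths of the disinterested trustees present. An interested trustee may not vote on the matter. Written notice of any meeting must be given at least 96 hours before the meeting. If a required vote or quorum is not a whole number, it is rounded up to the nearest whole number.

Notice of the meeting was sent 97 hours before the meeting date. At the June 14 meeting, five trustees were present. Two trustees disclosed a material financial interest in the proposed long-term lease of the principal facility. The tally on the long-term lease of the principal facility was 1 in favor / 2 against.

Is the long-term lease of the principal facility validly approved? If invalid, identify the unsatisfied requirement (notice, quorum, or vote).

Notice: 97 hours given; 96 required (97 ≥ 96). Satisfied.
Quorum: 5 present (interested trustees count toward quorum); quorum is 5. Satisfied.
Vote: the long-term lease of the principal facility requires three-fourths of the disinterested trustees present (5 − 2 = 3). 3/4 of 3 = 2.25, rounded up to 3, so 3 affirmative votes are needed; 1 voted in favor. Not satisfied.

Invalid — vote requirement not satisfied.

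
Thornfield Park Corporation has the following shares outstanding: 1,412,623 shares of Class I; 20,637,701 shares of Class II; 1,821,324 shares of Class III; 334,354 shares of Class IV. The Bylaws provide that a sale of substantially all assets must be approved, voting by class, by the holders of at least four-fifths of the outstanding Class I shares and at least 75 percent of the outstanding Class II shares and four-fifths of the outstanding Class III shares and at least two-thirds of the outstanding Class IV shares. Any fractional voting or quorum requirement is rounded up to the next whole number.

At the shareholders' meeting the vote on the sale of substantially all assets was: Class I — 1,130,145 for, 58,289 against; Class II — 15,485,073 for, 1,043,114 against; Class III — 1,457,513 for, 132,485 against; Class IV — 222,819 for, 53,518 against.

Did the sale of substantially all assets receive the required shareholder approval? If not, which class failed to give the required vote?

Class I: 4/5 of 1412623 = 1130098.40, rounded up to 1130099; 1,130,099 required, 1,130,145 in favor — approved.
Class II: 3/4 of 20637701 = 15478275.75, rounded up to 15478276; 15,478,276 required, 15,485,073 in favor — approved.
Class III: 4/5 of 1821324 = 1457059.20, rounded up to 1457060; 1,457,060 required, 1,457,513 in favor — approved.
Class IV: 2/3 of 334354 = 222902.67, rounded up to 222903; 222,903 required, 222,819 in favor — not approved.

Not approved — the Class IV shares did not give the required vote.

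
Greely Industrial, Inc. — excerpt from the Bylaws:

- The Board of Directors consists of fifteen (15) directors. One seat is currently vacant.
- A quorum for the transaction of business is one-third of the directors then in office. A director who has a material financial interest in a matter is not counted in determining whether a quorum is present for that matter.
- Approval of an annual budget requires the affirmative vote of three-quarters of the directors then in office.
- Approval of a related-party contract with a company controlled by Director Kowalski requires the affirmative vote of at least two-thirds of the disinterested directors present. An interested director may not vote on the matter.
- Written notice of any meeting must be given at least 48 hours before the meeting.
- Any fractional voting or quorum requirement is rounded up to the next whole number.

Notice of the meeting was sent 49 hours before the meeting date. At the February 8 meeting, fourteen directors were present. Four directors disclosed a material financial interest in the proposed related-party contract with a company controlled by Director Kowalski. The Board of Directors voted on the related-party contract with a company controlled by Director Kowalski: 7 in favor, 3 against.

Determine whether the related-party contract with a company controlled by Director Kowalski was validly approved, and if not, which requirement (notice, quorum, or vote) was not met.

Valid — all requirements satisfied.

Notice: 49 hours given; 48 required (49 ≥ 48). Satisfied.
Quorum: 14 present, but the 4 interested directors do not count, leaving 10. Quorum is 5. Satisfied.
Vote: the related-party contract with a company controlled by Director Kowalski requires two-thirds of the disinterested directors present (14 − 4 = 10). 2/3 of 10 = 6.67, rounded up to 7, so 7 affirmative votes are needed; 7 voted in favor. Satisfied.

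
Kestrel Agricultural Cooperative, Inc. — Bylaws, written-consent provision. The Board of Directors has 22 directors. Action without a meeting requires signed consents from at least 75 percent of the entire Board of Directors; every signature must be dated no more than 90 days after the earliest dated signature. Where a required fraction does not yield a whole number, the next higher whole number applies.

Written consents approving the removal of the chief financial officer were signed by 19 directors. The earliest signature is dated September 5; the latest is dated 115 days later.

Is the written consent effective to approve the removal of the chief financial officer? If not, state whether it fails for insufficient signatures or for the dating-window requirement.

Not effective — dating-window requirement not satisfied.

Signatures required: at least 75 percent of 22 — 3/4 of 22 = 16.50, rounded up to 17, so 17 needed; 19 signed. Sufficient.
Dating window: the latest signature is 115 days after the earliest; the limit is 90 days. Outside the window.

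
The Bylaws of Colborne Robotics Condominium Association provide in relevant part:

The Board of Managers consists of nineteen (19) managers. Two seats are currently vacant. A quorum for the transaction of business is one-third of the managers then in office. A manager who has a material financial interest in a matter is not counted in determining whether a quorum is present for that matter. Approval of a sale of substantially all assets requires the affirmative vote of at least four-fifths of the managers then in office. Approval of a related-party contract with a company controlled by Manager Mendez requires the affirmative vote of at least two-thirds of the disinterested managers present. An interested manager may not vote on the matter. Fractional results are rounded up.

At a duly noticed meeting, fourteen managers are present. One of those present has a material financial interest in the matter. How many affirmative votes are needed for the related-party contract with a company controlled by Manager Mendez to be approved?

The related-party contract with a company controlled by Manager Mendez requires two-thirds of the disinterested managers present (14 − 1 = 13).
2/3 of 13 = 8.67, rounded up to 9.

9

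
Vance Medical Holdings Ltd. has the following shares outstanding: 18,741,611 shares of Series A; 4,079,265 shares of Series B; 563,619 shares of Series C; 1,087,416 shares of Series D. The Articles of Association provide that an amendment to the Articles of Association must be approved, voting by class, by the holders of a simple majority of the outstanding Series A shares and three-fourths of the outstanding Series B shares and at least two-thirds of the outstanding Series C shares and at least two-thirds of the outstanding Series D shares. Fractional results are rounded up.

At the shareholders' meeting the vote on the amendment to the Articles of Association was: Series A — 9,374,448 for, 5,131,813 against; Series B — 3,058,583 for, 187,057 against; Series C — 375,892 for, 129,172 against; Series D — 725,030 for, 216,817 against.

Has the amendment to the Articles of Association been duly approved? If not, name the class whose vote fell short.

Series A: a majority of 18741611 is 9370806; 9,370,806 required, 9,374,448 in favor — approved.
Series B: 3/4 of 4079265 = 3059448.75, rounded up to 3059449; 3,059,449 required, 3,058,583 in favor — not approved.
Series C: 2/3 of 563619 = 375746; 375,746 required, 375,892 in favor — approved.
Series D: 2/3 of 1087416 = 724944; 724,944 required, 725,030 in favor — approved.

Not approved — the Series B shares did not give the required vote.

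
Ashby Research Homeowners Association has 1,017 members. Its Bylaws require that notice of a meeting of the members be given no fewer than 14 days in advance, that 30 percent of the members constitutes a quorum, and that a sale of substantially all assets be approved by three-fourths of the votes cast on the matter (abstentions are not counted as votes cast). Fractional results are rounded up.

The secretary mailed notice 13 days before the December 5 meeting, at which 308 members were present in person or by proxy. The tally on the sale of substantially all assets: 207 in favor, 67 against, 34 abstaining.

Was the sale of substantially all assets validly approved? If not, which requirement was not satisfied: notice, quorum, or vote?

Invalid — notice requirement not satisfied.

Notice: 13 days given; 14 required. Not satisfied.
Quorum: 30% of 1,017 = 305.10, rounded up to 306; 308 present. Satisfied.
Vote: requires three-fourths of the votes cast (308 − 34 abstaining = 274); 3/4 of 274 = 205.50, rounded up to 206, so 206 needed; 207 in favor. Satisfied.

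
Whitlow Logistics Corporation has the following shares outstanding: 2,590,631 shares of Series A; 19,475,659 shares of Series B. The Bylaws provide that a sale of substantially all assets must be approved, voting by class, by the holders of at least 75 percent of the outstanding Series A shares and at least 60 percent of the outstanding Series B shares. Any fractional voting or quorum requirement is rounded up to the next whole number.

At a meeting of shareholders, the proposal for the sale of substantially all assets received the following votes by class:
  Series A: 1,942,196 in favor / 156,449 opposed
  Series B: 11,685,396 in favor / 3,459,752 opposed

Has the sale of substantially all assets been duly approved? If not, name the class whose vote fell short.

Series A: 3/4 of 2590631 = 1942973.25, rounded up to 1942974; 1,942,974 required, 1,942,196 in favor — not approved.
Series B: 3/5 of 19475659 = 11685395.40, rounded up to 11685396; 11,685,396 required, 11,685,396 in favor — approved.

Not approved — the Series A shares did not give the required vote.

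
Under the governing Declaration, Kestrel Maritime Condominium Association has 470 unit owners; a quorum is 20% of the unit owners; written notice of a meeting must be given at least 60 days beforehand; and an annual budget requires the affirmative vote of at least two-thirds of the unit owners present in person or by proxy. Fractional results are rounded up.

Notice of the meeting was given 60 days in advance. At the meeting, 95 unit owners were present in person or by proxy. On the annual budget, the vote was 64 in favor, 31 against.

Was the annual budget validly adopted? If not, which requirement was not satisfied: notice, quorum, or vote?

Valid — all requirements satisfied.

Notice: 60 days given; 60 required. Satisfied.
Quorum: 20% of 470 = 94; 95 present. Satisfied.
Vote: requires two-thirds of those present (95); 2/3 of 95 = 63.33, rounded up to 64, so 64 needed; 64 in favor. Satisfied.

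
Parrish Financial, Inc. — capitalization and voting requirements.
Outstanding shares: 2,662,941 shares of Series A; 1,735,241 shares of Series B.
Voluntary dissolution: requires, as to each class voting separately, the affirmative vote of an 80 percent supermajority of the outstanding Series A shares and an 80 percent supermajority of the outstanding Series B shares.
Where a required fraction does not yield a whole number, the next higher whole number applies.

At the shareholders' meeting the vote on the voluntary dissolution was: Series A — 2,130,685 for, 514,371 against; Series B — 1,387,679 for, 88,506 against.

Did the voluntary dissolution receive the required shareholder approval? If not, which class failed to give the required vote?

Series A: 4/5 of 2662941 = 2130352.80, rounded up to 2130353; 2,130,353 required, 2,130,685 in favor — approved.
Series B: 4/5 of 1735241 = 1388192.80, rounded up to 1388193; 1,388,193 required, 1,387,679 in favor — not approved.

Not approved — the Series B shares did not give the required vote.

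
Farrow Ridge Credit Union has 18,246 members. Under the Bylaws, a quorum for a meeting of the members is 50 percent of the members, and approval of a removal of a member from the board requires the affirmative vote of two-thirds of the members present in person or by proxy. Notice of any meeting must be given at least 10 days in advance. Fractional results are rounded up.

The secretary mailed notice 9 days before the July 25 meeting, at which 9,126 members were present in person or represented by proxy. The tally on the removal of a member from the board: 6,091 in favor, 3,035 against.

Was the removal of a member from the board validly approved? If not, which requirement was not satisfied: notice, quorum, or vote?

Invalid — notice requirement not satisfied.

Notice: 9 days given; 10 required. Not satisfied.
Quorum: 50% of 18,246 = 9,123; 9,126 present. Satisfied.
Vote: requires two-thirds of those present (9,126); 2/3 of 9126 = 6084, so 6,084 needed; 6,091 in favor. Satisfied.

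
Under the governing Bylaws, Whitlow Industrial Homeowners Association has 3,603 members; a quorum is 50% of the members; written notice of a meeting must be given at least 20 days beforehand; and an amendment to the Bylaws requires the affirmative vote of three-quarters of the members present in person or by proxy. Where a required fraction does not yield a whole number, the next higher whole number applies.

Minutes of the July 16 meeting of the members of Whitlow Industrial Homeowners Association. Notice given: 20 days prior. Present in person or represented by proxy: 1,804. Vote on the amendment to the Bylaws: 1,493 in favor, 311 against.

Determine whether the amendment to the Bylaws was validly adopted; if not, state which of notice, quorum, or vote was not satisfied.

Notice: 20 days given; 20 required. Satisfied.
Quorum: 50% of 3,603 = 1,801.50, rounded up to 1,802; 1,804 present. Satisfied.
Vote: requires three-fourths of those present (1,804); 3/4 of 1804 = 1353, so 1,353 needed; 1,493 in favor. Satisfied.

Valid — all requirements satisfied.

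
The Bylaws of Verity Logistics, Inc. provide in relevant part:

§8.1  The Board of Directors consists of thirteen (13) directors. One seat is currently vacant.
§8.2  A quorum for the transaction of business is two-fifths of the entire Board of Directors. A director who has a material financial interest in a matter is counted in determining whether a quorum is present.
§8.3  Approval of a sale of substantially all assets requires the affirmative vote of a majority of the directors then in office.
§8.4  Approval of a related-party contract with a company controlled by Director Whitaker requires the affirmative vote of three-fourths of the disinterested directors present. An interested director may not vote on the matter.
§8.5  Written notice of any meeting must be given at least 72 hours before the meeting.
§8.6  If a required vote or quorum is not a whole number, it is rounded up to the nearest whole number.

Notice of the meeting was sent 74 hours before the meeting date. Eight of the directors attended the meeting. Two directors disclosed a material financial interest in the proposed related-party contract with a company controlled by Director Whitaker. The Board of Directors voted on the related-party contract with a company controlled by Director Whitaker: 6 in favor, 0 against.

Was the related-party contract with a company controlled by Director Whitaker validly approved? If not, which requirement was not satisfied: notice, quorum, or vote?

Notice: 74 hours given; 72 required (74 ≥ 72). Satisfied.
Quorum: 8 present (interested directors count toward quorum); quorum is 6. Satisfied.
Vote: the related-party contract with a company controlled by Director Whitaker requires three-fourths of the disinterested directors present (8 − 2 = 6). 3/4 of 6 = 4.50, rounded up to 5, so 5 affirmative votes are needed; 6 voted in favor. Satisfied.

Valid — all requirements satisfied.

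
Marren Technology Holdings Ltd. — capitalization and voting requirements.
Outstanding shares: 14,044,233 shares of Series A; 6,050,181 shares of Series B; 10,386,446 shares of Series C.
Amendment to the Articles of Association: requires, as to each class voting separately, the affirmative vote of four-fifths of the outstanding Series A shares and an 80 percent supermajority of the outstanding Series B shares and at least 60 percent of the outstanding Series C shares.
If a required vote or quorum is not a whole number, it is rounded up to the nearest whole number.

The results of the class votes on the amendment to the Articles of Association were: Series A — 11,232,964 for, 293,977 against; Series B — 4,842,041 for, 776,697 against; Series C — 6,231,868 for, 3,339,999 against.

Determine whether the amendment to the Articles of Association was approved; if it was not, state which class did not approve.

Series A: 4/5 of 14044233 = 11235386.40, rounded up to 11235387; 11,235,387 required, 11,232,964 in favor — not approved.
Series B: 4/5 of 6050181 = 4840144.80, rounded up to 4840145; 4,840,145 required, 4,842,041 in favor — approved.
Series C: 3/5 of 10386446 = 6231867.60, rounded up to 6231868; 6,231,868 required, 6,231,868 in favor — approved.

Not approved — the Series A shares did not give the required vote.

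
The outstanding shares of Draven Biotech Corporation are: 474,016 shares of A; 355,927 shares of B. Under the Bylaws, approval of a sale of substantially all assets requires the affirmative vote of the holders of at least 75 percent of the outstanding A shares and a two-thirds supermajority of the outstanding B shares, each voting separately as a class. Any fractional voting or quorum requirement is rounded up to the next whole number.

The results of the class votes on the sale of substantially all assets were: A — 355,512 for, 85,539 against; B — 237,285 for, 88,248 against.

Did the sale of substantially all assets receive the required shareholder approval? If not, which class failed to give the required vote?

Approved — every class gave the required vote.

A: 3/4 of 474016 = 355512; 355,512 required, 355,512 in favor — approved.
B: 2/3 of 355927 = 237284.67, rounded up to 237285; 237,285 required, 237,285 in favor — approved.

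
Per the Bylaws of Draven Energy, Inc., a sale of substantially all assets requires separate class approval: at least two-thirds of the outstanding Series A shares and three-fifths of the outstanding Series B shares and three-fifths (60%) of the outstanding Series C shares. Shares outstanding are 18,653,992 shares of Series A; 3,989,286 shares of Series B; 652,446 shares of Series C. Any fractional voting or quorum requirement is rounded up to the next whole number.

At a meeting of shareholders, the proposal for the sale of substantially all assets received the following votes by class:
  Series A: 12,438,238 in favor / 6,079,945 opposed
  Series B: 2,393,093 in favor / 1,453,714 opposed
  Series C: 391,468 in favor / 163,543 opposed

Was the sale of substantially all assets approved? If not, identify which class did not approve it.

Not approved — the Series B shares did not give the required vote.

Series A: 2/3 of 18653992 = 12435994.67, rounded up to 12435995; 12,435,995 required, 12,438,238 in favor — approved.
Series B: 3/5 of 3989286 = 2393571.60, rounded up to 2393572; 2,393,572 required, 2,393,093 in favor — not approved.
Series C: 3/5 of 652446 = 391467.60, rounded up to 391468; 391,468 required, 391,468 in favor — approved.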